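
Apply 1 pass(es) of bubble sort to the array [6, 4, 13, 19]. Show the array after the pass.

After pass 1: [4, 6, 13, 19] (1 swaps)
Total swaps: 1


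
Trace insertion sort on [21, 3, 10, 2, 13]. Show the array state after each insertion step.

First element 21 is already 'sorted'
Insert 3: shifted 1 elements -> [3, 21, 10, 2, 13]
Insert 10: shifted 1 elements -> [3, 10, 21, 2, 13]
Insert 2: shifted 3 elements -> [2, 3, 10, 21, 13]
Insert 13: shifted 1 elements -> [2, 3, 10, 13, 21]


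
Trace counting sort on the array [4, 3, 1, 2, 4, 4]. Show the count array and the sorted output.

Count array: [0, 1, 1, 1, 3]
(count[i] = number of elements equal to i)
Cumulative count: [0, 1, 2, 3, 6]
Sorted: [1, 2, 3, 4, 4, 4]


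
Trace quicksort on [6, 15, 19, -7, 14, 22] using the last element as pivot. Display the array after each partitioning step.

Partition 1: pivot=22 at index 5 -> [6, 15, 19, -7, 14, 22]
Partition 2: pivot=14 at index 2 -> [6, -7, 14, 15, 19, 22]
Partition 3: pivot=-7 at index 0 -> [-7, 6, 14, 15, 19, 22]
Partition 4: pivot=19 at index 4 -> [-7, 6, 14, 15, 19, 22]


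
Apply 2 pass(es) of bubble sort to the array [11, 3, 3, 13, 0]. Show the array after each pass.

After pass 1: [3, 3, 11, 0, 13] (3 swaps)
After pass 2: [3, 3, 0, 11, 13] (1 swaps)
Total swaps: 4


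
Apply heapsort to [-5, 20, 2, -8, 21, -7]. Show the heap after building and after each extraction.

Build heap: [21, 20, 2, -8, -5, -7]
Extract 21: [20, -5, 2, -8, -7, 21]
Extract 20: [2, -5, -7, -8, 20, 21]
Extract 2: [-5, -8, -7, 2, 20, 21]
Extract -5: [-7, -8, -5, 2, 20, 21]
Extract -7: [-8, -7, -5, 2, 20, 21]


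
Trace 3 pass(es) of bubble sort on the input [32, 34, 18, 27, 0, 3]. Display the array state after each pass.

After pass 1: [32, 18, 27, 0, 3, 34] (4 swaps)
After pass 2: [18, 27, 0, 3, 32, 34] (4 swaps)
After pass 3: [18, 0, 3, 27, 32, 34] (2 swaps)
Total swaps: 10


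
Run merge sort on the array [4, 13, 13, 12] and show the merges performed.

Divide and conquer:
  Merge [4] + [13] -> [4, 13]
  Merge [13] + [12] -> [12, 13]
  Merge [4, 13] + [12, 13] -> [4, 12, 13, 13]


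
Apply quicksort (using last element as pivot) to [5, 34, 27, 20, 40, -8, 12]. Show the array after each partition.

Partition 1: pivot=12 at index 2 -> [5, -8, 12, 20, 40, 34, 27]
Partition 2: pivot=-8 at index 0 -> [-8, 5, 12, 20, 40, 34, 27]
Partition 3: pivot=27 at index 4 -> [-8, 5, 12, 20, 27, 34, 40]
Partition 4: pivot=40 at index 6 -> [-8, 5, 12, 20, 27, 34, 40]


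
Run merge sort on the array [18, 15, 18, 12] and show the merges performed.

Divide and conquer:
  Merge [18] + [15] -> [15, 18]
  Merge [18] + [12] -> [12, 18]
  Merge [15, 18] + [12, 18] -> [12, 15, 18, 18]


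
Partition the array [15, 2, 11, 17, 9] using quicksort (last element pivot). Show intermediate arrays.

Partition 1: pivot=9 at index 1 -> [2, 9, 11, 17, 15]
Partition 2: pivot=15 at index 3 -> [2, 9, 11, 15, 17]


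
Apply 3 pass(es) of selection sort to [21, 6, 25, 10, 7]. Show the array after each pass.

Pass 1: Select minimum 6 at index 1, swap -> [6, 21, 25, 10, 7]
Pass 2: Select minimum 7 at index 4, swap -> [6, 7, 25, 10, 21]
Pass 3: Select minimum 10 at index 3, swap -> [6, 7, 10, 25, 21]


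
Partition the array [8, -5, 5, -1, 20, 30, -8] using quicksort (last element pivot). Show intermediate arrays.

Partition 1: pivot=-8 at index 0 -> [-8, -5, 5, -1, 20, 30, 8]
Partition 2: pivot=8 at index 4 -> [-8, -5, 5, -1, 8, 30, 20]
Partition 3: pivot=-1 at index 2 -> [-8, -5, -1, 5, 8, 30, 20]
Partition 4: pivot=20 at index 5 -> [-8, -5, -1, 5, 8, 20, 30]


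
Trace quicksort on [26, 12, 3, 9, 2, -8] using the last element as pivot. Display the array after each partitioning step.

Partition 1: pivot=-8 at index 0 -> [-8, 12, 3, 9, 2, 26]
Partition 2: pivot=26 at index 5 -> [-8, 12, 3, 9, 2, 26]
Partition 3: pivot=2 at index 1 -> [-8, 2, 3, 9, 12, 26]
Partition 4: pivot=12 at index 4 -> [-8, 2, 3, 9, 12, 26]
Partition 5: pivot=9 at index 3 -> [-8, 2, 3, 9, 12, 26]


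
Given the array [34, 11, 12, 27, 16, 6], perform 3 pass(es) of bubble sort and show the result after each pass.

After pass 1: [11, 12, 27, 16, 6, 34] (5 swaps)
After pass 2: [11, 12, 16, 6, 27, 34] (2 swaps)
After pass 3: [11, 12, 6, 16, 27, 34] (1 swaps)
Total swaps: 8


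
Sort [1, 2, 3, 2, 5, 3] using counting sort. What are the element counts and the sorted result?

Count array: [0, 1, 2, 2, 0, 1]
(count[i] = number of elements equal to i)
Cumulative count: [0, 1, 3, 5, 5, 6]
Sorted: [1, 2, 2, 3, 3, 5]


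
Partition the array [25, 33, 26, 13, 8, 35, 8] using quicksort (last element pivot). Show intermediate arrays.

Partition 1: pivot=8 at index 1 -> [8, 8, 26, 13, 25, 35, 33]
Partition 2: pivot=33 at index 5 -> [8, 8, 26, 13, 25, 33, 35]
Partition 3: pivot=25 at index 3 -> [8, 8, 13, 25, 26, 33, 35]


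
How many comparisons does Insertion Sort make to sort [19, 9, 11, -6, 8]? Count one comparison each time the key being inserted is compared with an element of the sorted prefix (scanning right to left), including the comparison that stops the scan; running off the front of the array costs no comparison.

Insert 9: 19 > 9 (shift), reached front = 1 comparison(s) -> [9, 19, 11, -6, 8]
Insert 11: 19 > 11 (shift), 9 <= 11 (stop) = 2 comparison(s) -> [9, 11, 19, -6, 8]
Insert -6: 19 > -6 (shift), 11 > -6 (shift), 9 > -6 (shift), reached front = 3 comparison(s) -> [-6, 9, 11, 19, 8]
Insert 8: 19 > 8 (shift), 11 > 8 (shift), 9 > 8 (shift), -6 <= 8 (stop) = 4 comparison(s) -> [-6, 8, 9, 11, 19]
Total comparisons: 1 + 2 + 3 + 4 = 10


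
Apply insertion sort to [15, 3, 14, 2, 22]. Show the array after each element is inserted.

First element 15 is already 'sorted'
Insert 3: shifted 1 elements -> [3, 15, 14, 2, 22]
Insert 14: shifted 1 elements -> [3, 14, 15, 2, 22]
Insert 2: shifted 3 elements -> [2, 3, 14, 15, 22]
Insert 22: shifted 0 elements -> [2, 3, 14, 15, 22]


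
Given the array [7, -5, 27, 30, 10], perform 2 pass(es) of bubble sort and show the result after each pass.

After pass 1: [-5, 7, 27, 10, 30] (2 swaps)
After pass 2: [-5, 7, 10, 27, 30] (1 swaps)
Total swaps: 3


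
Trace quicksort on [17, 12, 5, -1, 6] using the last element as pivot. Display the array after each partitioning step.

Partition 1: pivot=6 at index 2 -> [5, -1, 6, 12, 17]
Partition 2: pivot=-1 at index 0 -> [-1, 5, 6, 12, 17]
Partition 3: pivot=17 at index 4 -> [-1, 5, 6, 12, 17]


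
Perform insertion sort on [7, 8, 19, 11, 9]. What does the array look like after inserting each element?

First element 7 is already 'sorted'
Insert 8: shifted 0 elements -> [7, 8, 19, 11, 9]
Insert 19: shifted 0 elements -> [7, 8, 19, 11, 9]
Insert 11: shifted 1 elements -> [7, 8, 11, 19, 9]
Insert 9: shifted 2 elements -> [7, 8, 9, 11, 19]


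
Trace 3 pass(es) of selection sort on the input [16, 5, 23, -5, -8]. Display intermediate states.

Pass 1: Select minimum -8 at index 4, swap -> [-8, 5, 23, -5, 16]
Pass 2: Select minimum -5 at index 3, swap -> [-8, -5, 23, 5, 16]
Pass 3: Select minimum 5 at index 3, swap -> [-8, -5, 5, 23, 16]


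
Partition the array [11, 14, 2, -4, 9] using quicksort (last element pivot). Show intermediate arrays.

Partition 1: pivot=9 at index 2 -> [2, -4, 9, 14, 11]
Partition 2: pivot=-4 at index 0 -> [-4, 2, 9, 14, 11]
Partition 3: pivot=11 at index 3 -> [-4, 2, 9, 11, 14]


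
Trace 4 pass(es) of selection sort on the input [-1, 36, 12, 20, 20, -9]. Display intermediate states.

Pass 1: Select minimum -9 at index 5, swap -> [-9, 36, 12, 20, 20, -1]
Pass 2: Select minimum -1 at index 5, swap -> [-9, -1, 12, 20, 20, 36]
Pass 3: Select minimum 12 at index 2, swap -> [-9, -1, 12, 20, 20, 36]
Pass 4: Select minimum 20 at index 3, swap -> [-9, -1, 12, 20, 20, 36]


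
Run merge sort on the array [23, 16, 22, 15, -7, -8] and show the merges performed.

Divide and conquer:
  Merge [16] + [22] -> [16, 22]
  Merge [23] + [16, 22] -> [16, 22, 23]
  Merge [-7] + [-8] -> [-8, -7]
  Merge [15] + [-8, -7] -> [-8, -7, 15]
  Merge [16, 22, 23] + [-8, -7, 15] -> [-8, -7, 15, 16, 22, 23]


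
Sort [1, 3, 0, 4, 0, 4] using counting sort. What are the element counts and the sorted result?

Count array: [2, 1, 0, 1, 2]
(count[i] = number of elements equal to i)
Cumulative count: [2, 3, 3, 4, 6]
Sorted: [0, 0, 1, 3, 4, 4]


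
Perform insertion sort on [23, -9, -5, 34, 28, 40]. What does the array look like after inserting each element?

First element 23 is already 'sorted'
Insert -9: shifted 1 elements -> [-9, 23, -5, 34, 28, 40]
Insert -5: shifted 1 elements -> [-9, -5, 23, 34, 28, 40]
Insert 34: shifted 0 elements -> [-9, -5, 23, 34, 28, 40]
Insert 28: shifted 1 elements -> [-9, -5, 23, 28, 34, 40]
Insert 40: shifted 0 elements -> [-9, -5, 23, 28, 34, 40]


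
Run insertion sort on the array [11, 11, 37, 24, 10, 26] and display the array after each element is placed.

First element 11 is already 'sorted'
Insert 11: shifted 0 elements -> [11, 11, 37, 24, 10, 26]
Insert 37: shifted 0 elements -> [11, 11, 37, 24, 10, 26]
Insert 24: shifted 1 elements -> [11, 11, 24, 37, 10, 26]
Insert 10: shifted 4 elements -> [10, 11, 11, 24, 37, 26]
Insert 26: shifted 1 elements -> [10, 11, 11, 24, 26, 37]


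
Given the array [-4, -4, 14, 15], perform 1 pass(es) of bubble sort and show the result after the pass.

After pass 1: [-4, -4, 14, 15] (0 swaps)
Total swaps: 0


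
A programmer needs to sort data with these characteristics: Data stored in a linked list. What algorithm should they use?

Best choice: Merge sort
Reason: Merge sort doesn't require random access; can be done in O(1) extra space for linked lists


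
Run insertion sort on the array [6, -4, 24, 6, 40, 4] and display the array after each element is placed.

First element 6 is already 'sorted'
Insert -4: shifted 1 elements -> [-4, 6, 24, 6, 40, 4]
Insert 24: shifted 0 elements -> [-4, 6, 24, 6, 40, 4]
Insert 6: shifted 1 elements -> [-4, 6, 6, 24, 40, 4]
Insert 40: shifted 0 elements -> [-4, 6, 6, 24, 40, 4]
Insert 4: shifted 4 elements -> [-4, 4, 6, 6, 24, 40]


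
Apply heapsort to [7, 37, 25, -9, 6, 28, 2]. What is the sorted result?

Build heap: [37, 7, 28, -9, 6, 25, 2]
Extract 37: [28, 7, 25, -9, 6, 2, 37]
Extract 28: [25, 7, 2, -9, 6, 28, 37]
Extract 25: [7, 6, 2, -9, 25, 28, 37]
Extract 7: [6, -9, 2, 7, 25, 28, 37]
Extract 6: [2, -9, 6, 7, 25, 28, 37]
Extract 2: [-9, 2, 6, 7, 25, 28, 37]


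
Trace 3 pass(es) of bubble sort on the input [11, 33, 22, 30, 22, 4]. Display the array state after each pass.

After pass 1: [11, 22, 30, 22, 4, 33] (4 swaps)
After pass 2: [11, 22, 22, 4, 30, 33] (2 swaps)
After pass 3: [11, 22, 4, 22, 30, 33] (1 swaps)
Total swaps: 7


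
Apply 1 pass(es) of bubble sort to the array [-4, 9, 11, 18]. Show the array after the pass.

After pass 1: [-4, 9, 11, 18] (0 swaps)
Total swaps: 0


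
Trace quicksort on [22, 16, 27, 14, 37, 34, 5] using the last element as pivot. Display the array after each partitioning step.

Partition 1: pivot=5 at index 0 -> [5, 16, 27, 14, 37, 34, 22]
Partition 2: pivot=22 at index 3 -> [5, 16, 14, 22, 37, 34, 27]
Partition 3: pivot=14 at index 1 -> [5, 14, 16, 22, 37, 34, 27]
Partition 4: pivot=27 at index 4 -> [5, 14, 16, 22, 27, 34, 37]
Partition 5: pivot=37 at index 6 -> [5, 14, 16, 22, 27, 34, 37]


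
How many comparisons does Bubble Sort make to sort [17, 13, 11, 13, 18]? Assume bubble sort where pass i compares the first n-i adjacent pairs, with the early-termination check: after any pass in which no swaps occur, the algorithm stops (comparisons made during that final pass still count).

Pass 1: compare adjacent pairs (0,1)..(3,4) = 4 comparison(s), 3 swap(s) -> [13, 11, 13, 17, 18]
Pass 2: compare adjacent pairs (0,1)..(2,3) = 3 comparison(s), 1 swap(s) -> [11, 13, 13, 17, 18]
Pass 3: compare adjacent pairs (0,1)..(1,2) = 2 comparison(s), 0 swap(s) -> [11, 13, 13, 17, 18]
No swaps in this pass, so bubble sort stops here.
Total comparisons: 4 + 3 + 2 = 9


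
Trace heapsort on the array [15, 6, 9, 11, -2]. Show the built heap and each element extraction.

Build heap: [15, 11, 9, 6, -2]
Extract 15: [11, 6, 9, -2, 15]
Extract 11: [9, 6, -2, 11, 15]
Extract 9: [6, -2, 9, 11, 15]
Extract 6: [-2, 6, 9, 11, 15]


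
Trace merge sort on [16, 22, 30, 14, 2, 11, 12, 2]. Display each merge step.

Divide and conquer:
  Merge [16] + [22] -> [16, 22]
  Merge [30] + [14] -> [14, 30]
  Merge [16, 22] + [14, 30] -> [14, 16, 22, 30]
  Merge [2] + [11] -> [2, 11]
  Merge [12] + [2] -> [2, 12]
  Merge [2, 11] + [2, 12] -> [2, 2, 11, 12]
  Merge [14, 16, 22, 30] + [2, 2, 11, 12] -> [2, 2, 11, 12, 14, 16, 22, 30]


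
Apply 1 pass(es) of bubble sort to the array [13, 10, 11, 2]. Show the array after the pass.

After pass 1: [10, 11, 2, 13] (3 swaps)
Total swaps: 3


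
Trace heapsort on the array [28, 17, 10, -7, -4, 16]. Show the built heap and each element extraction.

Build heap: [28, 17, 16, -7, -4, 10]
Extract 28: [17, 10, 16, -7, -4, 28]
Extract 17: [16, 10, -4, -7, 17, 28]
Extract 16: [10, -7, -4, 16, 17, 28]
Extract 10: [-4, -7, 10, 16, 17, 28]
Extract -4: [-7, -4, 10, 16, 17, 28]


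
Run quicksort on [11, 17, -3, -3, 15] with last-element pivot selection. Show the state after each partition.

Partition 1: pivot=15 at index 3 -> [11, -3, -3, 15, 17]
Partition 2: pivot=-3 at index 1 -> [-3, -3, 11, 15, 17]


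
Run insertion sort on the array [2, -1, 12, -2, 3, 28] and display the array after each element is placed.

First element 2 is already 'sorted'
Insert -1: shifted 1 elements -> [-1, 2, 12, -2, 3, 28]
Insert 12: shifted 0 elements -> [-1, 2, 12, -2, 3, 28]
Insert -2: shifted 3 elements -> [-2, -1, 2, 12, 3, 28]
Insert 3: shifted 1 elements -> [-2, -1, 2, 3, 12, 28]
Insert 28: shifted 0 elements -> [-2, -1, 2, 3, 12, 28]


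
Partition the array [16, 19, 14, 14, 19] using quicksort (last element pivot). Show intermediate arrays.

Partition 1: pivot=19 at index 4 -> [16, 19, 14, 14, 19]
Partition 2: pivot=14 at index 1 -> [14, 14, 16, 19, 19]
Partition 3: pivot=19 at index 3 -> [14, 14, 16, 19, 19]


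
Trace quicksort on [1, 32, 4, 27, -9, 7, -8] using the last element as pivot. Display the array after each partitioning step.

Partition 1: pivot=-8 at index 1 -> [-9, -8, 4, 27, 1, 7, 32]
Partition 2: pivot=32 at index 6 -> [-9, -8, 4, 27, 1, 7, 32]
Partition 3: pivot=7 at index 4 -> [-9, -8, 4, 1, 7, 27, 32]
Partition 4: pivot=1 at index 2 -> [-9, -8, 1, 4, 7, 27, 32]


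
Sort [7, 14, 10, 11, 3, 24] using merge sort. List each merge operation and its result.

Divide and conquer:
  Merge [14] + [10] -> [10, 14]
  Merge [7] + [10, 14] -> [7, 10, 14]
  Merge [3] + [24] -> [3, 24]
  Merge [11] + [3, 24] -> [3, 11, 24]
  Merge [7, 10, 14] + [3, 11, 24] -> [3, 7, 10, 11, 14, 24]


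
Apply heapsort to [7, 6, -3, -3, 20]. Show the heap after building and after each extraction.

Build heap: [20, 7, -3, -3, 6]
Extract 20: [7, 6, -3, -3, 20]
Extract 7: [6, -3, -3, 7, 20]
Extract 6: [-3, -3, 6, 7, 20]
Extract -3: [-3, -3, 6, 7, 20]


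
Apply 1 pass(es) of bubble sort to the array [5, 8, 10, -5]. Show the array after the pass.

After pass 1: [5, 8, -5, 10] (1 swaps)
Total swaps: 1


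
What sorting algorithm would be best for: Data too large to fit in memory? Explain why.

Best choice: External merge sort
Reason: Minimizes disk I/O by sequential reads/writes


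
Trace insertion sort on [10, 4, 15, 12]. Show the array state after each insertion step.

First element 10 is already 'sorted'
Insert 4: shifted 1 elements -> [4, 10, 15, 12]
Insert 15: shifted 0 elements -> [4, 10, 15, 12]
Insert 12: shifted 1 elements -> [4, 10, 12, 15]


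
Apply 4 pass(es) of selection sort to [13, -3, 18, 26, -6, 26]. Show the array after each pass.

Pass 1: Select minimum -6 at index 4, swap -> [-6, -3, 18, 26, 13, 26]
Pass 2: Select minimum -3 at index 1, swap -> [-6, -3, 18, 26, 13, 26]
Pass 3: Select minimum 13 at index 4, swap -> [-6, -3, 13, 26, 18, 26]
Pass 4: Select minimum 18 at index 4, swap -> [-6, -3, 13, 18, 26, 26]


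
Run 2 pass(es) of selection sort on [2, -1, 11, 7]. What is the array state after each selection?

Pass 1: Select minimum -1 at index 1, swap -> [-1, 2, 11, 7]
Pass 2: Select minimum 2 at index 1, swap -> [-1, 2, 11, 7]


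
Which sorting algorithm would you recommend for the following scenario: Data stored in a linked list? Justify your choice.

Best choice: Merge sort
Reason: Merge sort doesn't require random access; can be done in O(1) extra space for linked lists


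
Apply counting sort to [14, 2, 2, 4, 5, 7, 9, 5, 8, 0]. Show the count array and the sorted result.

Count array: [1, 0, 2, 0, 1, 2, 0, 1, 1, 1, 0, 0, 0, 0, 1]
(count[i] = number of elements equal to i)
Cumulative count: [1, 1, 3, 3, 4, 6, 6, 7, 8, 9, 9, 9, 9, 9, 10]
Sorted: [0, 2, 2, 4, 5, 5, 7, 8, 9, 14]


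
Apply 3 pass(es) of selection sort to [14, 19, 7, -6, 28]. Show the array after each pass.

Pass 1: Select minimum -6 at index 3, swap -> [-6, 19, 7, 14, 28]
Pass 2: Select minimum 7 at index 2, swap -> [-6, 7, 19, 14, 28]
Pass 3: Select minimum 14 at index 3, swap -> [-6, 7, 14, 19, 28]


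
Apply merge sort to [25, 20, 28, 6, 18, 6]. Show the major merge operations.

Divide and conquer:
  Merge [20] + [28] -> [20, 28]
  Merge [25] + [20, 28] -> [20, 25, 28]
  Merge [18] + [6] -> [6, 18]
  Merge [6] + [6, 18] -> [6, 6, 18]
  Merge [20, 25, 28] + [6, 6, 18] -> [6, 6, 18, 20, 25, 28]


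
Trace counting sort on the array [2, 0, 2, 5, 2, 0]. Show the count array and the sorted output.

Count array: [2, 0, 3, 0, 0, 1]
(count[i] = number of elements equal to i)
Cumulative count: [2, 2, 5, 5, 5, 6]
Sorted: [0, 0, 2, 2, 2, 5]


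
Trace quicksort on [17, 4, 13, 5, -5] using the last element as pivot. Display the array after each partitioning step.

Partition 1: pivot=-5 at index 0 -> [-5, 4, 13, 5, 17]
Partition 2: pivot=17 at index 4 -> [-5, 4, 13, 5, 17]
Partition 3: pivot=5 at index 2 -> [-5, 4, 5, 13, 17]


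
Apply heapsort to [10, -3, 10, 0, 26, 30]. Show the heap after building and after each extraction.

Build heap: [30, 26, 10, 0, -3, 10]
Extract 30: [26, 10, 10, 0, -3, 30]
Extract 26: [10, 0, 10, -3, 26, 30]
Extract 10: [10, 0, -3, 10, 26, 30]
Extract 10: [0, -3, 10, 10, 26, 30]
Extract 0: [-3, 0, 10, 10, 26, 30]


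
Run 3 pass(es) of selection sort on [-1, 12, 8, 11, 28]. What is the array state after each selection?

Pass 1: Select minimum -1 at index 0, swap -> [-1, 12, 8, 11, 28]
Pass 2: Select minimum 8 at index 2, swap -> [-1, 8, 12, 11, 28]
Pass 3: Select minimum 11 at index 3, swap -> [-1, 8, 11, 12, 28]


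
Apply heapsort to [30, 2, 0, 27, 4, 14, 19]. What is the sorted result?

Build heap: [30, 27, 19, 2, 4, 14, 0]
Extract 30: [27, 4, 19, 2, 0, 14, 30]
Extract 27: [19, 4, 14, 2, 0, 27, 30]
Extract 19: [14, 4, 0, 2, 19, 27, 30]
Extract 14: [4, 2, 0, 14, 19, 27, 30]
Extract 4: [2, 0, 4, 14, 19, 27, 30]
Extract 2: [0, 2, 4, 14, 19, 27, 30]


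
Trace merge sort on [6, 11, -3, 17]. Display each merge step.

Divide and conquer:
  Merge [6] + [11] -> [6, 11]
  Merge [-3] + [17] -> [-3, 17]
  Merge [6, 11] + [-3, 17] -> [-3, 6, 11, 17]


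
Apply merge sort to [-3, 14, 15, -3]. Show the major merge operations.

Divide and conquer:
  Merge [-3] + [14] -> [-3, 14]
  Merge [15] + [-3] -> [-3, 15]
  Merge [-3, 14] + [-3, 15] -> [-3, -3, 14, 15]


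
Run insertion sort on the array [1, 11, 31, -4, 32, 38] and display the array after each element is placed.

First element 1 is already 'sorted'
Insert 11: shifted 0 elements -> [1, 11, 31, -4, 32, 38]
Insert 31: shifted 0 elements -> [1, 11, 31, -4, 32, 38]
Insert -4: shifted 3 elements -> [-4, 1, 11, 31, 32, 38]
Insert 32: shifted 0 elements -> [-4, 1, 11, 31, 32, 38]
Insert 38: shifted 0 elements -> [-4, 1, 11, 31, 32, 38]


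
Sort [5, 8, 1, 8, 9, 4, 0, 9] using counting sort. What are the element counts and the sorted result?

Count array: [1, 1, 0, 0, 1, 1, 0, 0, 2, 2]
(count[i] = number of elements equal to i)
Cumulative count: [1, 2, 2, 2, 3, 4, 4, 4, 6, 8]
Sorted: [0, 1, 4, 5, 8, 8, 9, 9]


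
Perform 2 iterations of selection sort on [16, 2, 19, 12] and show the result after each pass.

Pass 1: Select minimum 2 at index 1, swap -> [2, 16, 19, 12]
Pass 2: Select minimum 12 at index 3, swap -> [2, 12, 19, 16]


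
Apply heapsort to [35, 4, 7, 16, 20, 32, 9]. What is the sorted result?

Build heap: [35, 20, 32, 16, 4, 7, 9]
Extract 35: [32, 20, 9, 16, 4, 7, 35]
Extract 32: [20, 16, 9, 7, 4, 32, 35]
Extract 20: [16, 7, 9, 4, 20, 32, 35]
Extract 16: [9, 7, 4, 16, 20, 32, 35]
Extract 9: [7, 4, 9, 16, 20, 32, 35]
Extract 7: [4, 7, 9, 16, 20, 32, 35]


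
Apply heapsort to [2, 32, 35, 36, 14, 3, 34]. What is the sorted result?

Build heap: [36, 32, 35, 2, 14, 3, 34]
Extract 36: [35, 32, 34, 2, 14, 3, 36]
Extract 35: [34, 32, 3, 2, 14, 35, 36]
Extract 34: [32, 14, 3, 2, 34, 35, 36]
Extract 32: [14, 2, 3, 32, 34, 35, 36]
Extract 14: [3, 2, 14, 32, 34, 35, 36]
Extract 3: [2, 3, 14, 32, 34, 35, 36]


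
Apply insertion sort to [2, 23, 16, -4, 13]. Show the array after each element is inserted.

First element 2 is already 'sorted'
Insert 23: shifted 0 elements -> [2, 23, 16, -4, 13]
Insert 16: shifted 1 elements -> [2, 16, 23, -4, 13]
Insert -4: shifted 3 elements -> [-4, 2, 16, 23, 13]
Insert 13: shifted 2 elements -> [-4, 2, 13, 16, 23]


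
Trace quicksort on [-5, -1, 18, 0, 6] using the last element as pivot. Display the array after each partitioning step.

Partition 1: pivot=6 at index 3 -> [-5, -1, 0, 6, 18]
Partition 2: pivot=0 at index 2 -> [-5, -1, 0, 6, 18]
Partition 3: pivot=-1 at index 1 -> [-5, -1, 0, 6, 18]


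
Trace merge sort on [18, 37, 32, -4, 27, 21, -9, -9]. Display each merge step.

Divide and conquer:
  Merge [18] + [37] -> [18, 37]
  Merge [32] + [-4] -> [-4, 32]
  Merge [18, 37] + [-4, 32] -> [-4, 18, 32, 37]
  Merge [27] + [21] -> [21, 27]
  Merge [-9] + [-9] -> [-9, -9]
  Merge [21, 27] + [-9, -9] -> [-9, -9, 21, 27]
  Merge [-4, 18, 32, 37] + [-9, -9, 21, 27] -> [-9, -9, -4, 18, 21, 27, 32, 37]


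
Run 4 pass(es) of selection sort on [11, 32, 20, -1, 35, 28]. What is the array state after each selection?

Pass 1: Select minimum -1 at index 3, swap -> [-1, 32, 20, 11, 35, 28]
Pass 2: Select minimum 11 at index 3, swap -> [-1, 11, 20, 32, 35, 28]
Pass 3: Select minimum 20 at index 2, swap -> [-1, 11, 20, 32, 35, 28]
Pass 4: Select minimum 28 at index 5, swap -> [-1, 11, 20, 28, 35, 32]


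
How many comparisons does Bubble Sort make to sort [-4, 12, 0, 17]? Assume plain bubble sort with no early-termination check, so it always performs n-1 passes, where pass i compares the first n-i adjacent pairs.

Pass 1: compare adjacent pairs (0,1)..(2,3) = 3 comparison(s), 1 swap(s) -> [-4, 0, 12, 17]
Pass 2: compare adjacent pairs (0,1)..(1,2) = 2 comparison(s), 0 swap(s) -> [-4, 0, 12, 17]
Pass 3: compare adjacent pairs (0,1)..(0,1) = 1 comparison(s), 0 swap(s) -> [-4, 0, 12, 17]
Total comparisons: 3 + 2 + 1 = 6


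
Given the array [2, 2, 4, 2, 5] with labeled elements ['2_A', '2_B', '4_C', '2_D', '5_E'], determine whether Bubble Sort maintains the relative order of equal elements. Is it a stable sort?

Trace Bubble Sort on the labeled array (the key is the number; the letter only tracks identity):
  After pass 1: [2_A, 2_B, 2_D, 4_C, 5_E]
  After pass 2: [2_A, 2_B, 2_D, 4_C, 5_E] (no swaps, done)
Final order: [2_A, 2_B, 2_D, 4_C, 5_E]
Equal keys:
  value 2: originally 2_A, 2_B, 2_D; after sorting 2_A, 2_B, 2_D -> order preserved
All equal keys kept their original relative order. Bubble Sort is stable: it only swaps adjacent elements when the left one is strictly greater, so equal keys never move past each other.
Answer: Stable


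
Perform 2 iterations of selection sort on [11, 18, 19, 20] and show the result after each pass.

Pass 1: Select minimum 11 at index 0, swap -> [11, 18, 19, 20]
Pass 2: Select minimum 18 at index 1, swap -> [11, 18, 19, 20]


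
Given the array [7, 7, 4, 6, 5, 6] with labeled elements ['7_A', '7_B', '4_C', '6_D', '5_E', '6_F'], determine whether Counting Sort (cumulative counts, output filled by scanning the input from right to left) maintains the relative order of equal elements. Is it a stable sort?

Trace Counting Sort on the labeled array (the key is the number; the letter only tracks identity):
  Counts for values 0..7: [0, 0, 0, 0, 1, 1, 2, 2]
  Cumulative counts: [0, 0, 0, 0, 1, 2, 4, 6]
  Scan right to left: place 6_F at output index 3
  Scan right to left: place 5_E at output index 1
  Scan right to left: place 6_D at output index 2
  Scan right to left: place 4_C at output index 0
  Scan right to left: place 7_B at output index 5
  Scan right to left: place 7_A at output index 4
  Output: [4_C, 5_E, 6_D, 6_F, 7_A, 7_B]
Equal keys:
  value 6: originally 6_D, 6_F; after sorting 6_D, 6_F -> order preserved
  value 7: originally 7_A, 7_B; after sorting 7_A, 7_B -> order preserved
All equal keys kept their original relative order. Counting Sort is stable: scanning the input right to left with decreasing cumulative counts places later duplicates at later output positions.
Answer: Stable


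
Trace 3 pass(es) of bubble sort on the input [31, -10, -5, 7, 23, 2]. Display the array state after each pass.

After pass 1: [-10, -5, 7, 23, 2, 31] (5 swaps)
After pass 2: [-10, -5, 7, 2, 23, 31] (1 swaps)
After pass 3: [-10, -5, 2, 7, 23, 31] (1 swaps)
Total swaps: 7


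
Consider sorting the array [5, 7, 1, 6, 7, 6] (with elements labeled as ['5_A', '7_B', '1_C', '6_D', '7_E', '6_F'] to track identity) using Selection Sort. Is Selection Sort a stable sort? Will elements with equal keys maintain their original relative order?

Trace Selection Sort on the labeled array (the key is the number; the letter only tracks identity):
  Pass 1: minimum of unsorted part is 1_C at index 2; swap it with 5_A at index 0 -> [1_C, 7_B, 5_A, 6_D, 7_E, 6_F]
  Pass 2: minimum of unsorted part is 5_A at index 2; swap it with 7_B at index 1 -> [1_C, 5_A, 7_B, 6_D, 7_E, 6_F]
  Pass 3: minimum of unsorted part is 6_D at index 3; swap it with 7_B at index 2 -> [1_C, 5_A, 6_D, 7_B, 7_E, 6_F]
  Pass 4: minimum of unsorted part is 6_F at index 5; swap it with 7_B at index 3 -> [1_C, 5_A, 6_D, 6_F, 7_E, 7_B]
  Pass 5: minimum 7_E is already at index 4; no swap -> [1_C, 5_A, 6_D, 6_F, 7_E, 7_B]
Final order: [1_C, 5_A, 6_D, 6_F, 7_E, 7_B]
Equal keys:
  value 6: originally 6_D, 6_F; after sorting 6_D, 6_F -> order preserved
  value 7: originally 7_B, 7_E; after sorting 7_E, 7_B -> order changed
Equal keys were reordered, so Selection Sort is not stable: the long-range swap that moves the minimum into place can carry an element past an equal key. (One such input is enough; an unstable sort may happen to preserve order on other inputs, but it gives no guarantee.)
Answer: Not stable


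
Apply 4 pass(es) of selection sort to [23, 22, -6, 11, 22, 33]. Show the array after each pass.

Pass 1: Select minimum -6 at index 2, swap -> [-6, 22, 23, 11, 22, 33]
Pass 2: Select minimum 11 at index 3, swap -> [-6, 11, 23, 22, 22, 33]
Pass 3: Select minimum 22 at index 3, swap -> [-6, 11, 22, 23, 22, 33]
Pass 4: Select minimum 22 at index 4, swap -> [-6, 11, 22, 22, 23, 33]


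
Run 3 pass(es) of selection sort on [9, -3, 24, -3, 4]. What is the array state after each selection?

Pass 1: Select minimum -3 at index 1, swap -> [-3, 9, 24, -3, 4]
Pass 2: Select minimum -3 at index 3, swap -> [-3, -3, 24, 9, 4]
Pass 3: Select minimum 4 at index 4, swap -> [-3, -3, 4, 9, 24]


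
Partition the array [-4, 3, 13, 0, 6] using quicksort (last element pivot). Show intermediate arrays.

Partition 1: pivot=6 at index 3 -> [-4, 3, 0, 6, 13]
Partition 2: pivot=0 at index 1 -> [-4, 0, 3, 6, 13]


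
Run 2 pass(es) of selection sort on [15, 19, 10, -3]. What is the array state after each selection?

Pass 1: Select minimum -3 at index 3, swap -> [-3, 19, 10, 15]
Pass 2: Select minimum 10 at index 2, swap -> [-3, 10, 19, 15]


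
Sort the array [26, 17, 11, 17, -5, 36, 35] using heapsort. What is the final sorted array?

Build heap: [36, 17, 35, 17, -5, 11, 26]
Extract 36: [35, 17, 26, 17, -5, 11, 36]
Extract 35: [26, 17, 11, 17, -5, 35, 36]
Extract 26: [17, 17, 11, -5, 26, 35, 36]
Extract 17: [17, -5, 11, 17, 26, 35, 36]
Extract 17: [11, -5, 17, 17, 26, 35, 36]
Extract 11: [-5, 11, 17, 17, 26, 35, 36]


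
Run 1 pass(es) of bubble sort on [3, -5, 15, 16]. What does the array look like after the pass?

After pass 1: [-5, 3, 15, 16] (1 swaps)
Total swaps: 1


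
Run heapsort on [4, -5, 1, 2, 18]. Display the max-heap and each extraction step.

Build heap: [18, 4, 1, 2, -5]
Extract 18: [4, 2, 1, -5, 18]
Extract 4: [2, -5, 1, 4, 18]
Extract 2: [1, -5, 2, 4, 18]
Extract 1: [-5, 1, 2, 4, 18]


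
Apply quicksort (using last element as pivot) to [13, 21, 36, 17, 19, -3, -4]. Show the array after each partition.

Partition 1: pivot=-4 at index 0 -> [-4, 21, 36, 17, 19, -3, 13]
Partition 2: pivot=13 at index 2 -> [-4, -3, 13, 17, 19, 21, 36]
Partition 3: pivot=36 at index 6 -> [-4, -3, 13, 17, 19, 21, 36]
Partition 4: pivot=21 at index 5 -> [-4, -3, 13, 17, 19, 21, 36]
Partition 5: pivot=19 at index 4 -> [-4, -3, 13, 17, 19, 21, 36]


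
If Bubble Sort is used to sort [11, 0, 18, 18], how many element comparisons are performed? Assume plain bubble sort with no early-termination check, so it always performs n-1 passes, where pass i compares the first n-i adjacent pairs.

Pass 1: compare adjacent pairs (0,1)..(2,3) = 3 comparison(s), 1 swap(s) -> [0, 11, 18, 18]
Pass 2: compare adjacent pairs (0,1)..(1,2) = 2 comparison(s), 0 swap(s) -> [0, 11, 18, 18]
Pass 3: compare adjacent pairs (0,1)..(0,1) = 1 comparison(s), 0 swap(s) -> [0, 11, 18, 18]
Total comparisons: 3 + 2 + 1 = 6


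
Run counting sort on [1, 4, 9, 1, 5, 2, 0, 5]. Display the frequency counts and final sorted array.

Count array: [1, 2, 1, 0, 1, 2, 0, 0, 0, 1]
(count[i] = number of elements equal to i)
Cumulative count: [1, 3, 4, 4, 5, 7, 7, 7, 7, 8]
Sorted: [0, 1, 1, 2, 4, 5, 5, 9]


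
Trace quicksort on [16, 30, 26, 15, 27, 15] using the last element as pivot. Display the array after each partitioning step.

Partition 1: pivot=15 at index 1 -> [15, 15, 26, 16, 27, 30]
Partition 2: pivot=30 at index 5 -> [15, 15, 26, 16, 27, 30]
Partition 3: pivot=27 at index 4 -> [15, 15, 26, 16, 27, 30]
Partition 4: pivot=16 at index 2 -> [15, 15, 16, 26, 27, 30]


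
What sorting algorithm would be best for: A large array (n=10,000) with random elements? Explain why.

Best choice: Quicksort or Mergesort
Reason: Both have O(n log n) average case; quicksort has lower constant factors


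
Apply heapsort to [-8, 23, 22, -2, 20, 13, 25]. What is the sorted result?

Build heap: [25, 23, 22, -2, 20, 13, -8]
Extract 25: [23, 20, 22, -2, -8, 13, 25]
Extract 23: [22, 20, 13, -2, -8, 23, 25]
Extract 22: [20, -2, 13, -8, 22, 23, 25]
Extract 20: [13, -2, -8, 20, 22, 23, 25]
Extract 13: [-2, -8, 13, 20, 22, 23, 25]
Extract -2: [-8, -2, 13, 20, 22, 23, 25]


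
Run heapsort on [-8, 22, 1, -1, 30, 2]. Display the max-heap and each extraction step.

Build heap: [30, 22, 2, -1, -8, 1]
Extract 30: [22, 1, 2, -1, -8, 30]
Extract 22: [2, 1, -8, -1, 22, 30]
Extract 2: [1, -1, -8, 2, 22, 30]
Extract 1: [-1, -8, 1, 2, 22, 30]
Extract -1: [-8, -1, 1, 2, 22, 30]


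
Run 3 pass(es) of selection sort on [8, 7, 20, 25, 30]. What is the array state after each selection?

Pass 1: Select minimum 7 at index 1, swap -> [7, 8, 20, 25, 30]
Pass 2: Select minimum 8 at index 1, swap -> [7, 8, 20, 25, 30]
Pass 3: Select minimum 20 at index 2, swap -> [7, 8, 20, 25, 30]


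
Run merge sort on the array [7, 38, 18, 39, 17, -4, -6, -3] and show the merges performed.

Divide and conquer:
  Merge [7] + [38] -> [7, 38]
  Merge [18] + [39] -> [18, 39]
  Merge [7, 38] + [18, 39] -> [7, 18, 38, 39]
  Merge [17] + [-4] -> [-4, 17]
  Merge [-6] + [-3] -> [-6, -3]
  Merge [-4, 17] + [-6, -3] -> [-6, -4, -3, 17]
  Merge [7, 18, 38, 39] + [-6, -4, -3, 17] -> [-6, -4, -3, 7, 17, 18, 38, 39]


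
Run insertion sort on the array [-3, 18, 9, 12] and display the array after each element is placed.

First element -3 is already 'sorted'
Insert 18: shifted 0 elements -> [-3, 18, 9, 12]
Insert 9: shifted 1 elements -> [-3, 9, 18, 12]
Insert 12: shifted 1 elements -> [-3, 9, 12, 18]


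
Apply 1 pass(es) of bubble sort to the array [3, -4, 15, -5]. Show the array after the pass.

After pass 1: [-4, 3, -5, 15] (2 swaps)
Total swaps: 2


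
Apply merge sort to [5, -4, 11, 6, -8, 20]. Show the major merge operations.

Divide and conquer:
  Merge [-4] + [11] -> [-4, 11]
  Merge [5] + [-4, 11] -> [-4, 5, 11]
  Merge [-8] + [20] -> [-8, 20]
  Merge [6] + [-8, 20] -> [-8, 6, 20]
  Merge [-4, 5, 11] + [-8, 6, 20] -> [-8, -4, 5, 6, 11, 20]


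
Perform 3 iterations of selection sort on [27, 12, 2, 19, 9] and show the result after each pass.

Pass 1: Select minimum 2 at index 2, swap -> [2, 12, 27, 19, 9]
Pass 2: Select minimum 9 at index 4, swap -> [2, 9, 27, 19, 12]
Pass 3: Select minimum 12 at index 4, swap -> [2, 9, 12, 19, 27]


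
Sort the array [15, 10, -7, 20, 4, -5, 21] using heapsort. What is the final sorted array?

Build heap: [21, 20, 15, 10, 4, -5, -7]
Extract 21: [20, 10, 15, -7, 4, -5, 21]
Extract 20: [15, 10, -5, -7, 4, 20, 21]
Extract 15: [10, 4, -5, -7, 15, 20, 21]
Extract 10: [4, -7, -5, 10, 15, 20, 21]
Extract 4: [-5, -7, 4, 10, 15, 20, 21]
Extract -5: [-7, -5, 4, 10, 15, 20, 21]


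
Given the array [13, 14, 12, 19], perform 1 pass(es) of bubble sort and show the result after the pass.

After pass 1: [13, 12, 14, 19] (1 swaps)
Total swaps: 1


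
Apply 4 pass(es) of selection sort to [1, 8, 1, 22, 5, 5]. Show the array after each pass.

Pass 1: Select minimum 1 at index 0, swap -> [1, 8, 1, 22, 5, 5]
Pass 2: Select minimum 1 at index 2, swap -> [1, 1, 8, 22, 5, 5]
Pass 3: Select minimum 5 at index 4, swap -> [1, 1, 5, 22, 8, 5]
Pass 4: Select minimum 5 at index 5, swap -> [1, 1, 5, 5, 8, 22]


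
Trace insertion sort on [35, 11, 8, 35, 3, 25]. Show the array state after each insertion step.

First element 35 is already 'sorted'
Insert 11: shifted 1 elements -> [11, 35, 8, 35, 3, 25]
Insert 8: shifted 2 elements -> [8, 11, 35, 35, 3, 25]
Insert 35: shifted 0 elements -> [8, 11, 35, 35, 3, 25]
Insert 3: shifted 4 elements -> [3, 8, 11, 35, 35, 25]
Insert 25: shifted 2 elements -> [3, 8, 11, 25, 35, 35]


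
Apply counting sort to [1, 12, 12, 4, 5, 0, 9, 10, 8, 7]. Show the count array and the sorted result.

Count array: [1, 1, 0, 0, 1, 1, 0, 1, 1, 1, 1, 0, 2]
(count[i] = number of elements equal to i)
Cumulative count: [1, 2, 2, 2, 3, 4, 4, 5, 6, 7, 8, 8, 10]
Sorted: [0, 1, 4, 5, 7, 8, 9, 10, 12, 12]


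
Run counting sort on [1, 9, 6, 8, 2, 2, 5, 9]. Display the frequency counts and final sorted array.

Count array: [0, 1, 2, 0, 0, 1, 1, 0, 1, 2]
(count[i] = number of elements equal to i)
Cumulative count: [0, 1, 3, 3, 3, 4, 5, 5, 6, 8]
Sorted: [1, 2, 2, 5, 6, 8, 9, 9]


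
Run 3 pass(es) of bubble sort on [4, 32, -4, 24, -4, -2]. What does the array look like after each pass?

After pass 1: [4, -4, 24, -4, -2, 32] (4 swaps)
After pass 2: [-4, 4, -4, -2, 24, 32] (3 swaps)
After pass 3: [-4, -4, -2, 4, 24, 32] (2 swaps)
Total swaps: 9


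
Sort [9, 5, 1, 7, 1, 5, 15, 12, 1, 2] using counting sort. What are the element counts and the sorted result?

Count array: [0, 3, 1, 0, 0, 2, 0, 1, 0, 1, 0, 0, 1, 0, 0, 1]
(count[i] = number of elements equal to i)
Cumulative count: [0, 3, 4, 4, 4, 6, 6, 7, 7, 8, 8, 8, 9, 9, 9, 10]
Sorted: [1, 1, 1, 2, 5, 5, 7, 9, 12, 15]


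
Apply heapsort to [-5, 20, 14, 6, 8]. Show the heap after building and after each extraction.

Build heap: [20, 8, 14, 6, -5]
Extract 20: [14, 8, -5, 6, 20]
Extract 14: [8, 6, -5, 14, 20]
Extract 8: [6, -5, 8, 14, 20]
Extract 6: [-5, 6, 8, 14, 20]


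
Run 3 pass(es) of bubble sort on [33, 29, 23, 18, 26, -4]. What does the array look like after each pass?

After pass 1: [29, 23, 18, 26, -4, 33] (5 swaps)
After pass 2: [23, 18, 26, -4, 29, 33] (4 swaps)
After pass 3: [18, 23, -4, 26, 29, 33] (2 swaps)
Total swaps: 11


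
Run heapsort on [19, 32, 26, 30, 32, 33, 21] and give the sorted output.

Build heap: [33, 32, 26, 30, 32, 19, 21]
Extract 33: [32, 32, 26, 30, 21, 19, 33]
Extract 32: [32, 30, 26, 19, 21, 32, 33]
Extract 32: [30, 21, 26, 19, 32, 32, 33]
Extract 30: [26, 21, 19, 30, 32, 32, 33]
Extract 26: [21, 19, 26, 30, 32, 32, 33]
Extract 21: [19, 21, 26, 30, 32, 32, 33]


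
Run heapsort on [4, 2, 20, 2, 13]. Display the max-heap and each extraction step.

Build heap: [20, 13, 4, 2, 2]
Extract 20: [13, 2, 4, 2, 20]
Extract 13: [4, 2, 2, 13, 20]
Extract 4: [2, 2, 4, 13, 20]
Extract 2: [2, 2, 4, 13, 20]


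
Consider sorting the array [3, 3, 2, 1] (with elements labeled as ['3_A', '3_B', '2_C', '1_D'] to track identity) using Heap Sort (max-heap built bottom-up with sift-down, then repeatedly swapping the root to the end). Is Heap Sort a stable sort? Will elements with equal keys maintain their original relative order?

Trace Heap Sort on the labeled array (the key is the number; the letter only tracks identity):
  Build max-heap: [3_A, 3_B, 2_C, 1_D]
  Swap root 3_A to index 3, re-heapify first 3 -> [3_B, 1_D, 2_C, 3_A]
  Swap root 3_B to index 2, re-heapify first 2 -> [2_C, 1_D, 3_B, 3_A]
  Swap root 2_C to index 1, re-heapify first 1 -> [1_D, 2_C, 3_B, 3_A]
Final order: [1_D, 2_C, 3_B, 3_A]
Equal keys:
  value 3: originally 3_A, 3_B; after sorting 3_B, 3_A -> order changed
Equal keys were reordered, so Heap Sort is not stable: heap construction and root-to-end swaps move elements without regard to the original order of equal keys. (One such input is enough; an unstable sort may happen to preserve order on other inputs, but it gives no guarantee.)
Answer: Not stable


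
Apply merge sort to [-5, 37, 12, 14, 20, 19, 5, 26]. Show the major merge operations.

Divide and conquer:
  Merge [-5] + [37] -> [-5, 37]
  Merge [12] + [14] -> [12, 14]
  Merge [-5, 37] + [12, 14] -> [-5, 12, 14, 37]
  Merge [20] + [19] -> [19, 20]
  Merge [5] + [26] -> [5, 26]
  Merge [19, 20] + [5, 26] -> [5, 19, 20, 26]
  Merge [-5, 12, 14, 37] + [5, 19, 20, 26] -> [-5, 5, 12, 14, 19, 20, 26, 37]


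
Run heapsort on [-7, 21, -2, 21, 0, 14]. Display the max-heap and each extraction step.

Build heap: [21, 21, 14, -7, 0, -2]
Extract 21: [21, 0, 14, -7, -2, 21]
Extract 21: [14, 0, -2, -7, 21, 21]
Extract 14: [0, -7, -2, 14, 21, 21]
Extract 0: [-2, -7, 0, 14, 21, 21]
Extract -2: [-7, -2, 0, 14, 21, 21]


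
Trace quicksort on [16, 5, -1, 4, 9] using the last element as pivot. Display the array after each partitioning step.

Partition 1: pivot=9 at index 3 -> [5, -1, 4, 9, 16]
Partition 2: pivot=4 at index 1 -> [-1, 4, 5, 9, 16]


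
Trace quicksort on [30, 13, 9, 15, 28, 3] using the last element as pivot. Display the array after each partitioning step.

Partition 1: pivot=3 at index 0 -> [3, 13, 9, 15, 28, 30]
Partition 2: pivot=30 at index 5 -> [3, 13, 9, 15, 28, 30]
Partition 3: pivot=28 at index 4 -> [3, 13, 9, 15, 28, 30]
Partition 4: pivot=15 at index 3 -> [3, 13, 9, 15, 28, 30]
Partition 5: pivot=9 at index 1 -> [3, 9, 13, 15, 28, 30]


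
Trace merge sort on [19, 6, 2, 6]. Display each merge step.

Divide and conquer:
  Merge [19] + [6] -> [6, 19]
  Merge [2] + [6] -> [2, 6]
  Merge [6, 19] + [2, 6] -> [2, 6, 6, 19]


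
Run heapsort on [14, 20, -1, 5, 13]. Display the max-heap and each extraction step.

Build heap: [20, 14, -1, 5, 13]
Extract 20: [14, 13, -1, 5, 20]
Extract 14: [13, 5, -1, 14, 20]
Extract 13: [5, -1, 13, 14, 20]
Extract 5: [-1, 5, 13, 14, 20]


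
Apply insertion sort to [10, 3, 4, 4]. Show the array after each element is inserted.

First element 10 is already 'sorted'
Insert 3: shifted 1 elements -> [3, 10, 4, 4]
Insert 4: shifted 1 elements -> [3, 4, 10, 4]
Insert 4: shifted 1 elements -> [3, 4, 4, 10]
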